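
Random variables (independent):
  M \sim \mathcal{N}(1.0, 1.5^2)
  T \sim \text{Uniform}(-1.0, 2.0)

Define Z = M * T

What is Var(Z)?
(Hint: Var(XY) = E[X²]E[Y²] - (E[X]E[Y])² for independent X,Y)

Var(XY) = E[X²]E[Y²] - (E[X]E[Y])²
E[M] = 1, Var(M) = 2.25
E[T] = 0.5, Var(T) = 0.75
E[M²] = 2.25 + 1² = 3.25
E[T²] = 0.75 + 0.5² = 1
Var(Z) = 3.25*1 - (1*0.5)²
= 3.25 - 0.25 = 3

3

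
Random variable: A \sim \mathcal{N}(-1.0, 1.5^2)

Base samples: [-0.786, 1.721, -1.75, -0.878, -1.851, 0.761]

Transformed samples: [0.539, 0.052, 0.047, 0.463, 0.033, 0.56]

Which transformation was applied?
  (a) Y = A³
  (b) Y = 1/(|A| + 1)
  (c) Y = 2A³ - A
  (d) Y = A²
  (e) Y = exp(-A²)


Checking option (e) Y = exp(-A²):
  A = -0.786 -> Y = 0.539 ✓
  A = 1.721 -> Y = 0.052 ✓
  A = -1.75 -> Y = 0.047 ✓
All samples match this transformation.

(e) exp(-A²)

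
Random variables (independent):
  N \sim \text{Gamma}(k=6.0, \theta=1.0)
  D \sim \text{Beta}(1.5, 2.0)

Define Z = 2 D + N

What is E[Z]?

E[Z] = 1*E[N] + 2*E[D]
E[N] = 6
E[D] = 0.42857143
E[Z] = 1*6 + 2*0.42857143 = 6.8571429

6.8571429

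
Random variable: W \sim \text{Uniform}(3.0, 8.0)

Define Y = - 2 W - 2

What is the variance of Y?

For Y = aW + b: Var(Y) = a² * Var(W)
Var(W) = (8 - 3)^2/12 = 2.0833333
Var(Y) = (-2)² * 2.0833333 = 4 * 2.0833333 = 8.3333333

8.3333333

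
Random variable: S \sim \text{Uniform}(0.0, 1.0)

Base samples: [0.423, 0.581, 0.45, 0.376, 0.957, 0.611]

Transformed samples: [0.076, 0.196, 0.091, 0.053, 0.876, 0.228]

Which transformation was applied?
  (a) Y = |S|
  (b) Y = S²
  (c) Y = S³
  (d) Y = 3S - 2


Checking option (c) Y = S³:
  S = 0.423 -> Y = 0.076 ✓
  S = 0.581 -> Y = 0.196 ✓
  S = 0.45 -> Y = 0.091 ✓
All samples match this transformation.

(c) S³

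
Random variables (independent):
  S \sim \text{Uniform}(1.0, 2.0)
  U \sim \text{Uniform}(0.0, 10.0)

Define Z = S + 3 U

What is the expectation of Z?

E[Z] = 1*E[S] + 3*E[U]
E[S] = 1.5
E[U] = 5
E[Z] = 1*1.5 + 3*5 = 16.5

16.5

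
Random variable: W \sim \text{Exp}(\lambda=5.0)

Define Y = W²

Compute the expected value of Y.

Using E[X²] = Var(X) + (E[X])²:
E[W] = 0.2
Var(W) = 1/5.0^2 = 0.04
E[W²] = 0.04 + 0.2² = 0.04 + 0.04 = 0.08

0.08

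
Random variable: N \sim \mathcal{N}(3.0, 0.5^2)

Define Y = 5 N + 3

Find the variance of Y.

For Y = aN + b: Var(Y) = a² * Var(N)
Var(N) = 0.5^2 = 0.25
Var(Y) = 5² * 0.25 = 25 * 0.25 = 6.25

6.25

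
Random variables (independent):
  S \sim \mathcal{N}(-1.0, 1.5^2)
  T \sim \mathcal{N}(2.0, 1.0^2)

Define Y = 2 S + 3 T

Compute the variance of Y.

For independent RVs: Var(aX + bY) = a²Var(X) + b²Var(Y)
Var(S) = 2.25
Var(T) = 1
Var(Y) = 2²*2.25 + 3²*1
= 4*2.25 + 9*1 = 18

18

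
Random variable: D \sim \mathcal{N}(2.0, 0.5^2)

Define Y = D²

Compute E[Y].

Using E[X²] = Var(X) + (E[X])²:
E[D] = 2
Var(D) = 0.5^2 = 0.25
E[D²] = 0.25 + 2² = 0.25 + 4 = 4.25

4.25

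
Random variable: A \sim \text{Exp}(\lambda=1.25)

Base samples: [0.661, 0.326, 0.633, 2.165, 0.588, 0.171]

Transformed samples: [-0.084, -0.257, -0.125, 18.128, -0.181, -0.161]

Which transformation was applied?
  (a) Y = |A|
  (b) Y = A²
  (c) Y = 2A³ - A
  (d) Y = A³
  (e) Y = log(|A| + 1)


Checking option (c) Y = 2A³ - A:
  A = 0.661 -> Y = -0.084 ✓
  A = 0.326 -> Y = -0.257 ✓
  A = 0.633 -> Y = -0.125 ✓
All samples match this transformation.

(c) 2A³ - A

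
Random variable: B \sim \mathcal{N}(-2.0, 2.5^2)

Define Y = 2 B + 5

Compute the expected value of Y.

For Y = 2B + 5:
E[Y] = 2 * E[B] + 5
E[B] = -2.0 = -2
E[Y] = 2 * (-2) + 5 = 1

1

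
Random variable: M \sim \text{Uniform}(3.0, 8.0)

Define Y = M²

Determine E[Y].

Using E[X²] = Var(X) + (E[X])²:
E[M] = 5.5
Var(M) = (8 - 3)^2/12 = 2.0833333
E[M²] = 2.0833333 + 5.5² = 2.0833333 + 30.25 = 32.333333

32.333333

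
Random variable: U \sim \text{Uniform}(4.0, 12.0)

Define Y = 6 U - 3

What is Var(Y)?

For Y = aU + b: Var(Y) = a² * Var(U)
Var(U) = (12 - 4)^2/12 = 5.3333333
Var(Y) = 6² * 5.3333333 = 36 * 5.3333333 = 192

192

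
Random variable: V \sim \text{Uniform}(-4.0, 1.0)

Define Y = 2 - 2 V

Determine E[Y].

For Y = -2V + 2:
E[Y] = -2 * E[V] + 2
E[V] = (-4 + 1)/2 = -1.5
E[Y] = -2 * (-1.5) + 2 = 5

5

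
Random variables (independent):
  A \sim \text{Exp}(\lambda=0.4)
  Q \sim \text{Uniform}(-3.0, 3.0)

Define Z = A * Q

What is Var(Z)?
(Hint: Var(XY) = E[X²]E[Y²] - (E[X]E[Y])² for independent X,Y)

Var(XY) = E[X²]E[Y²] - (E[X]E[Y])²
E[A] = 2.5, Var(A) = 6.25
E[Q] = 0, Var(Q) = 3
E[A²] = 6.25 + 2.5² = 12.5
E[Q²] = 3 + 0² = 3
Var(Z) = 12.5*3 - (2.5*0)²
= 37.5 - 0 = 37.5

37.5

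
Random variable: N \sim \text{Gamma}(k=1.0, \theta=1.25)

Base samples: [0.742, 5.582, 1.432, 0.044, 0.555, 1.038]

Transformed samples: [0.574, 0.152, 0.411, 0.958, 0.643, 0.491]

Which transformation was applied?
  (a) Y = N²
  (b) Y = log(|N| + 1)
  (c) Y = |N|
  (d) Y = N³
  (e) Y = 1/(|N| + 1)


Checking option (e) Y = 1/(|N| + 1):
  N = 0.742 -> Y = 0.574 ✓
  N = 5.582 -> Y = 0.152 ✓
  N = 1.432 -> Y = 0.411 ✓
All samples match this transformation.

(e) 1/(|N| + 1)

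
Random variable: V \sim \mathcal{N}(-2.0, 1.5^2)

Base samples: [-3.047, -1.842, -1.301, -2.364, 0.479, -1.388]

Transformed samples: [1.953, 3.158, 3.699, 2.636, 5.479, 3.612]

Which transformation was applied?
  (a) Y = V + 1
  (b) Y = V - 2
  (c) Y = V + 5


Checking option (c) Y = V + 5:
  V = -3.047 -> Y = 1.953 ✓
  V = -1.842 -> Y = 3.158 ✓
  V = -1.301 -> Y = 3.699 ✓
All samples match this transformation.

(c) V + 5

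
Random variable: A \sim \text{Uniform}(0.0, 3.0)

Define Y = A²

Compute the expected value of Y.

Using E[X²] = Var(X) + (E[X])²:
E[A] = 1.5
Var(A) = (3 - 0)^2/12 = 0.75
E[A²] = 0.75 + 1.5² = 0.75 + 2.25 = 3

3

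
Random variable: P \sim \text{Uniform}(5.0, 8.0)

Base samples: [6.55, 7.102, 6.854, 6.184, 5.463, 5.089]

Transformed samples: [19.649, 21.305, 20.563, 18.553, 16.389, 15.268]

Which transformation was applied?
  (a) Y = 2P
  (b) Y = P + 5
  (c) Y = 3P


Checking option (c) Y = 3P:
  P = 6.55 -> Y = 19.649 ✓
  P = 7.102 -> Y = 21.305 ✓
  P = 6.854 -> Y = 20.563 ✓
All samples match this transformation.

(c) 3P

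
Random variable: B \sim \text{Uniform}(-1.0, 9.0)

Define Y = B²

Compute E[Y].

Using E[X²] = Var(X) + (E[X])²:
E[B] = 4
Var(B) = (9 + 1)^2/12 = 8.3333333
E[B²] = 8.3333333 + 4² = 8.3333333 + 16 = 24.333333

24.333333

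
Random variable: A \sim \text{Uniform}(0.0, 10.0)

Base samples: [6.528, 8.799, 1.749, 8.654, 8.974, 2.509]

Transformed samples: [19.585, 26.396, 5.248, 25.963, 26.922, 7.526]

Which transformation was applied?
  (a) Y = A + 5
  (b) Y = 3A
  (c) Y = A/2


Checking option (b) Y = 3A:
  A = 6.528 -> Y = 19.585 ✓
  A = 8.799 -> Y = 26.396 ✓
  A = 1.749 -> Y = 5.248 ✓
All samples match this transformation.

(b) 3A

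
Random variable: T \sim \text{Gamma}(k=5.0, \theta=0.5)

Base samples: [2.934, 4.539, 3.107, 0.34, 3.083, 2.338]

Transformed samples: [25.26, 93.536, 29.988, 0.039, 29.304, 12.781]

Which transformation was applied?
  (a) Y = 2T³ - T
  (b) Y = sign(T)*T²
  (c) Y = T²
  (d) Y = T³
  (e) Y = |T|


Checking option (d) Y = T³:
  T = 2.934 -> Y = 25.26 ✓
  T = 4.539 -> Y = 93.536 ✓
  T = 3.107 -> Y = 29.988 ✓
All samples match this transformation.

(d) T³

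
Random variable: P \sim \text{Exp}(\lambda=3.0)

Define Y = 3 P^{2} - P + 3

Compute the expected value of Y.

E[Y] = 3*E[P²] - 1*E[P] + 3
E[P] = 0.33333333
E[P²] = Var(P) + (E[P])² = 0.11111111 + 0.11111111 = 0.22222222
E[Y] = 3*0.22222222 - 1*0.33333333 + 3 = 3.3333333

3.3333333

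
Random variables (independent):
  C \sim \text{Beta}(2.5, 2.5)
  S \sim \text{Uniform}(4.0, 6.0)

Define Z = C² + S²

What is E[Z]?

E[Z] = E[C²] + E[S²]
E[C²] = Var(C) + E[C]² = 0.041666667 + 0.25 = 0.29166667
E[S²] = Var(S) + E[S]² = 0.33333333 + 25 = 25.333333
E[Z] = 0.29166667 + 25.333333 = 25.625

25.625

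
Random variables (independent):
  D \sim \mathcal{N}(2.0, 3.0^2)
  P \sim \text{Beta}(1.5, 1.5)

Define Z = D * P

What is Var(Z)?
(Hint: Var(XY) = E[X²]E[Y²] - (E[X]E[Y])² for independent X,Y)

Var(XY) = E[X²]E[Y²] - (E[X]E[Y])²
E[D] = 2, Var(D) = 9
E[P] = 0.5, Var(P) = 0.0625
E[D²] = 9 + 2² = 13
E[P²] = 0.0625 + 0.5² = 0.3125
Var(Z) = 13*0.3125 - (2*0.5)²
= 4.0625 - 1 = 3.0625

3.0625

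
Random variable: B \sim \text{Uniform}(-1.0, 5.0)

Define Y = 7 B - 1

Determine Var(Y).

For Y = aB + b: Var(Y) = a² * Var(B)
Var(B) = (5 + 1)^2/12 = 3
Var(Y) = 7² * 3 = 49 * 3 = 147

147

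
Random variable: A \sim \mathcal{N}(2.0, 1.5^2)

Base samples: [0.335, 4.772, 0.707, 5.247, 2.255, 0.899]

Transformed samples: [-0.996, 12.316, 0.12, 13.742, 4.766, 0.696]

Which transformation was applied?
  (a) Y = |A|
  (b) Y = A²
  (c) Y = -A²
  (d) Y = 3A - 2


Checking option (d) Y = 3A - 2:
  A = 0.335 -> Y = -0.996 ✓
  A = 4.772 -> Y = 12.316 ✓
  A = 0.707 -> Y = 0.12 ✓
All samples match this transformation.

(d) 3A - 2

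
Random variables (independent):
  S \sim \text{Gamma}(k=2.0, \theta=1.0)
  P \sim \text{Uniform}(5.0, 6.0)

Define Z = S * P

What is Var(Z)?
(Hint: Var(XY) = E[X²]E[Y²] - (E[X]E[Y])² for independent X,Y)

Var(XY) = E[X²]E[Y²] - (E[X]E[Y])²
E[S] = 2, Var(S) = 2
E[P] = 5.5, Var(P) = 0.083333333
E[S²] = 2 + 2² = 6
E[P²] = 0.083333333 + 5.5² = 30.333333
Var(Z) = 6*30.333333 - (2*5.5)²
= 182 - 121 = 61

61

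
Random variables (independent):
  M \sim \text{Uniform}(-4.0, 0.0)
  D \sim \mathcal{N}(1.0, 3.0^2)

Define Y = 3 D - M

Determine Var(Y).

For independent RVs: Var(aX + bY) = a²Var(X) + b²Var(Y)
Var(M) = 1.3333333
Var(D) = 9
Var(Y) = (-1)²*1.3333333 + 3²*9
= 1*1.3333333 + 9*9 = 82.333333

82.333333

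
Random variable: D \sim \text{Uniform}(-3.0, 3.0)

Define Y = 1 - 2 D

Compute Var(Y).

For Y = aD + b: Var(Y) = a² * Var(D)
Var(D) = (3 + 3)^2/12 = 3
Var(Y) = (-2)² * 3 = 4 * 3 = 12

12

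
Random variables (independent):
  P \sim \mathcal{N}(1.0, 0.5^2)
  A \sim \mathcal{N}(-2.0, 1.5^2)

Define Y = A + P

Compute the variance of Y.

For independent RVs: Var(aX + bY) = a²Var(X) + b²Var(Y)
Var(P) = 0.25
Var(A) = 2.25
Var(Y) = 1²*0.25 + 1²*2.25
= 1*0.25 + 1*2.25 = 2.5

2.5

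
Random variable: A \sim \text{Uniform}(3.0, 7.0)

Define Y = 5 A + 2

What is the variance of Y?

For Y = aA + b: Var(Y) = a² * Var(A)
Var(A) = (7 - 3)^2/12 = 1.3333333
Var(Y) = 5² * 1.3333333 = 25 * 1.3333333 = 33.333333

33.333333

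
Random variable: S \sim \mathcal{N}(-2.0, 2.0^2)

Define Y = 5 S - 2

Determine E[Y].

For Y = 5S - 2:
E[Y] = 5 * E[S] - 2
E[S] = -2.0 = -2
E[Y] = 5 * (-2) - 2 = -12

-12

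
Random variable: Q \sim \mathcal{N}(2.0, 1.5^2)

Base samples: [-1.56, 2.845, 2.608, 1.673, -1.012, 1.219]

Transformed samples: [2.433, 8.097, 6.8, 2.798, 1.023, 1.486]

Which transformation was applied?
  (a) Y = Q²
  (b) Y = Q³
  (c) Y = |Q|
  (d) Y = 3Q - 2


Checking option (a) Y = Q²:
  Q = -1.56 -> Y = 2.433 ✓
  Q = 2.845 -> Y = 8.097 ✓
  Q = 2.608 -> Y = 6.8 ✓
All samples match this transformation.

(a) Q²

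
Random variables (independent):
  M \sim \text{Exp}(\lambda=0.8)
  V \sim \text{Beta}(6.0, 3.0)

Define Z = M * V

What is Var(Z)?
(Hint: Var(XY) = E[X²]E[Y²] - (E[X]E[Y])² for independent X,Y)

Var(XY) = E[X²]E[Y²] - (E[X]E[Y])²
E[M] = 1.25, Var(M) = 1.5625
E[V] = 0.66666667, Var(V) = 0.022222222
E[M²] = 1.5625 + 1.25² = 3.125
E[V²] = 0.022222222 + 0.66666667² = 0.46666667
Var(Z) = 3.125*0.46666667 - (1.25*0.66666667)²
= 1.4583333 - 0.69444444 = 0.76388889

0.76388889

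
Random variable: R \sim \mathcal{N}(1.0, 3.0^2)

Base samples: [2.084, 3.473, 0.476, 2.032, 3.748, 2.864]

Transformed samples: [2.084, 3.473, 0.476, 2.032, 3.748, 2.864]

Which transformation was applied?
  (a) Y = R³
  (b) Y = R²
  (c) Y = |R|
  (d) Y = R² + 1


Checking option (c) Y = |R|:
  R = 2.084 -> Y = 2.084 ✓
  R = 3.473 -> Y = 3.473 ✓
  R = 0.476 -> Y = 0.476 ✓
All samples match this transformation.

(c) |R|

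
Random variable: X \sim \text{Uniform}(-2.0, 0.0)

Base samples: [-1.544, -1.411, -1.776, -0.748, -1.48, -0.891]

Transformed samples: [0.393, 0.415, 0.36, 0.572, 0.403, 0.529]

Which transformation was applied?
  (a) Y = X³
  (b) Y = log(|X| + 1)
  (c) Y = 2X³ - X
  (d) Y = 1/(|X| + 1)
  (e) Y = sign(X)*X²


Checking option (d) Y = 1/(|X| + 1):
  X = -1.544 -> Y = 0.393 ✓
  X = -1.411 -> Y = 0.415 ✓
  X = -1.776 -> Y = 0.36 ✓
All samples match this transformation.

(d) 1/(|X| + 1)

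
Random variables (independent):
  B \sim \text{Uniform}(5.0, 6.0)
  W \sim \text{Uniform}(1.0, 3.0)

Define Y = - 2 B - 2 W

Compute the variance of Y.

For independent RVs: Var(aX + bY) = a²Var(X) + b²Var(Y)
Var(B) = 0.083333333
Var(W) = 0.33333333
Var(Y) = (-2)²*0.083333333 + (-2)²*0.33333333
= 4*0.083333333 + 4*0.33333333 = 1.6666667

1.6666667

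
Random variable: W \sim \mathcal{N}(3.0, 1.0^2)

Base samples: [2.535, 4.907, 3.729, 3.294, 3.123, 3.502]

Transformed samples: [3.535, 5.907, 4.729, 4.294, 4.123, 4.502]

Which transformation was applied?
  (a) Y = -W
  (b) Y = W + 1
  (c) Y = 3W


Checking option (b) Y = W + 1:
  W = 2.535 -> Y = 3.535 ✓
  W = 4.907 -> Y = 5.907 ✓
  W = 3.729 -> Y = 4.729 ✓
All samples match this transformation.

(b) W + 1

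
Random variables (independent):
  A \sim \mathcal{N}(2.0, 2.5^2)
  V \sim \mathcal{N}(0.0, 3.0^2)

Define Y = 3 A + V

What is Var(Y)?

For independent RVs: Var(aX + bY) = a²Var(X) + b²Var(Y)
Var(A) = 6.25
Var(V) = 9
Var(Y) = 3²*6.25 + 1²*9
= 9*6.25 + 1*9 = 65.25

65.25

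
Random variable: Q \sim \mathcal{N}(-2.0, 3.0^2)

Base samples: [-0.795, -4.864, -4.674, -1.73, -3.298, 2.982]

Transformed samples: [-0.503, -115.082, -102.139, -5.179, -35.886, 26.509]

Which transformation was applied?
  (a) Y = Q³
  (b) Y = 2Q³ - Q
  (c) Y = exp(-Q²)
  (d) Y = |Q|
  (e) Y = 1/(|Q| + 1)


Checking option (a) Y = Q³:
  Q = -0.795 -> Y = -0.503 ✓
  Q = -4.864 -> Y = -115.082 ✓
  Q = -4.674 -> Y = -102.139 ✓
All samples match this transformation.

(a) Q³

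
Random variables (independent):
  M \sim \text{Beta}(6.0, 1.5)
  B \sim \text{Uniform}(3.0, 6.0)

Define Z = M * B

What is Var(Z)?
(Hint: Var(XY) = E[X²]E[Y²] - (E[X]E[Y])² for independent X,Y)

Var(XY) = E[X²]E[Y²] - (E[X]E[Y])²
E[M] = 0.8, Var(M) = 0.018823529
E[B] = 4.5, Var(B) = 0.75
E[M²] = 0.018823529 + 0.8² = 0.65882353
E[B²] = 0.75 + 4.5² = 21
Var(Z) = 0.65882353*21 - (0.8*4.5)²
= 13.835294 - 12.96 = 0.87529412

0.87529412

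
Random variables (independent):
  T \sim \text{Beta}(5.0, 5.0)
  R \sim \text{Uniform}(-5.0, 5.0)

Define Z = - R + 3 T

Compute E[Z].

E[Z] = 3*E[T] - 1*E[R]
E[T] = 0.5
E[R] = 0
E[Z] = 3*0.5 - 1*0 = 1.5

1.5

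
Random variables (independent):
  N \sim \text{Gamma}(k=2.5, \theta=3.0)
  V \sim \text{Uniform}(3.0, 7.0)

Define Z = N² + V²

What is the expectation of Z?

E[Z] = E[N²] + E[V²]
E[N²] = Var(N) + E[N]² = 22.5 + 56.25 = 78.75
E[V²] = Var(V) + E[V]² = 1.3333333 + 25 = 26.333333
E[Z] = 78.75 + 26.333333 = 105.08333

105.08333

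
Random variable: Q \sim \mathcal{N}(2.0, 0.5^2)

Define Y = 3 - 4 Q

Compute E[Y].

For Y = -4Q + 3:
E[Y] = -4 * E[Q] + 3
E[Q] = 2.0 = 2
E[Y] = -4 * 2 + 3 = -5

-5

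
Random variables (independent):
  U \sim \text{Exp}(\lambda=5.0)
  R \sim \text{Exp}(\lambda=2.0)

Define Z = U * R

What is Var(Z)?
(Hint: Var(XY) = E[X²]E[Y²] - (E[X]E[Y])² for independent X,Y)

Var(XY) = E[X²]E[Y²] - (E[X]E[Y])²
E[U] = 0.2, Var(U) = 0.04
E[R] = 0.5, Var(R) = 0.25
E[U²] = 0.04 + 0.2² = 0.08
E[R²] = 0.25 + 0.5² = 0.5
Var(Z) = 0.08*0.5 - (0.2*0.5)²
= 0.04 - 0.01 = 0.03

0.03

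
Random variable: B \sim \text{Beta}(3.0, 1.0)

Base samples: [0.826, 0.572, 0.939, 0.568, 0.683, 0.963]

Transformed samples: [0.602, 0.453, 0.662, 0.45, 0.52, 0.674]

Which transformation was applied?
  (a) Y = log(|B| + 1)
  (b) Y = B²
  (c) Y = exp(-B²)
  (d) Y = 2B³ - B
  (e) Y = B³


Checking option (a) Y = log(|B| + 1):
  B = 0.826 -> Y = 0.602 ✓
  B = 0.572 -> Y = 0.453 ✓
  B = 0.939 -> Y = 0.662 ✓
All samples match this transformation.

(a) log(|B| + 1)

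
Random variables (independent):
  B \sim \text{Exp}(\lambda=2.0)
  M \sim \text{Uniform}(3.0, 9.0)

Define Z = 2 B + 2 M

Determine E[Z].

E[Z] = 2*E[B] + 2*E[M]
E[B] = 0.5
E[M] = 6
E[Z] = 2*0.5 + 2*6 = 13

13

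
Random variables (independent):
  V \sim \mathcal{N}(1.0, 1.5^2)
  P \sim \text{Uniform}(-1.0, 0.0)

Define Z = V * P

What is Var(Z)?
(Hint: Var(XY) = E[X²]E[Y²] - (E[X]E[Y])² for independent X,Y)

Var(XY) = E[X²]E[Y²] - (E[X]E[Y])²
E[V] = 1, Var(V) = 2.25
E[P] = -0.5, Var(P) = 0.083333333
E[V²] = 2.25 + 1² = 3.25
E[P²] = 0.083333333 + (-0.5)² = 0.33333333
Var(Z) = 3.25*0.33333333 - (1*(-0.5))²
= 1.0833333 - 0.25 = 0.83333333

0.83333333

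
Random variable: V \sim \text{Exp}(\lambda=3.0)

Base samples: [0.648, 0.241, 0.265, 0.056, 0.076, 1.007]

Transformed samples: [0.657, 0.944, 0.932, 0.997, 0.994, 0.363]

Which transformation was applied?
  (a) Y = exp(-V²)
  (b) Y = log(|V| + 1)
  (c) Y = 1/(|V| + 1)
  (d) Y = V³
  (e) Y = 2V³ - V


Checking option (a) Y = exp(-V²):
  V = 0.648 -> Y = 0.657 ✓
  V = 0.241 -> Y = 0.944 ✓
  V = 0.265 -> Y = 0.932 ✓
All samples match this transformation.

(a) exp(-V²)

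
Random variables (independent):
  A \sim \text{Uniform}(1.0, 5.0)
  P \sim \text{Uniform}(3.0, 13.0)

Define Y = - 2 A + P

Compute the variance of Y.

For independent RVs: Var(aX + bY) = a²Var(X) + b²Var(Y)
Var(A) = 1.3333333
Var(P) = 8.3333333
Var(Y) = (-2)²*1.3333333 + 1²*8.3333333
= 4*1.3333333 + 1*8.3333333 = 13.666667

13.666667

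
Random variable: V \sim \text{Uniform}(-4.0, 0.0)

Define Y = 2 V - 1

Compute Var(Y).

For Y = aV + b: Var(Y) = a² * Var(V)
Var(V) = (0 + 4)^2/12 = 1.3333333
Var(Y) = 2² * 1.3333333 = 4 * 1.3333333 = 5.3333333

5.3333333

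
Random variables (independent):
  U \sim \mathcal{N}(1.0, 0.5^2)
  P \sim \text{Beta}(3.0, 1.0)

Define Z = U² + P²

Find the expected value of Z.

E[Z] = E[U²] + E[P²]
E[U²] = Var(U) + E[U]² = 0.25 + 1 = 1.25
E[P²] = Var(P) + E[P]² = 0.0375 + 0.5625 = 0.6
E[Z] = 1.25 + 0.6 = 1.85

1.85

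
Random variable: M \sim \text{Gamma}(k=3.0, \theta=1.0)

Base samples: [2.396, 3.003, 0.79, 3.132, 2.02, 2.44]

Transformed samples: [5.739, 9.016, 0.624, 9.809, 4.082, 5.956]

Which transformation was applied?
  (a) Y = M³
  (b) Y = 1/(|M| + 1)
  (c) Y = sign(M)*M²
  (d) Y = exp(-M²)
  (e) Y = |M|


Checking option (c) Y = sign(M)*M²:
  M = 2.396 -> Y = 5.739 ✓
  M = 3.003 -> Y = 9.016 ✓
  M = 0.79 -> Y = 0.624 ✓
All samples match this transformation.

(c) sign(M)*M²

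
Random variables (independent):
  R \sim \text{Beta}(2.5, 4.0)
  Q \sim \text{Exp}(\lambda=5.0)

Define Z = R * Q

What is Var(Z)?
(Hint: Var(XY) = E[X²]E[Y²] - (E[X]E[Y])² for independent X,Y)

Var(XY) = E[X²]E[Y²] - (E[X]E[Y])²
E[R] = 0.38461538, Var(R) = 0.031558185
E[Q] = 0.2, Var(Q) = 0.04
E[R²] = 0.031558185 + 0.38461538² = 0.17948718
E[Q²] = 0.04 + 0.2² = 0.08
Var(Z) = 0.17948718*0.08 - (0.38461538*0.2)²
= 0.014358974 - 0.0059171598 = 0.0084418146

0.0084418146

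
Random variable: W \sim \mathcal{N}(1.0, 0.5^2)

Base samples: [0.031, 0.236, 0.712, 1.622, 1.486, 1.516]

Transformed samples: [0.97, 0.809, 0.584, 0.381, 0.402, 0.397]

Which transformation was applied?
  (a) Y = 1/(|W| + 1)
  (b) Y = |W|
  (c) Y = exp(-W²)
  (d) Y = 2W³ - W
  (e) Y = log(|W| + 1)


Checking option (a) Y = 1/(|W| + 1):
  W = 0.031 -> Y = 0.97 ✓
  W = 0.236 -> Y = 0.809 ✓
  W = 0.712 -> Y = 0.584 ✓
All samples match this transformation.

(a) 1/(|W| + 1)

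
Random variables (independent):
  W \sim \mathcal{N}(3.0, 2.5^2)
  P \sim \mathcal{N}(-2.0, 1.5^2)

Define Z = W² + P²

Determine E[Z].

E[Z] = E[W²] + E[P²]
E[W²] = Var(W) + E[W]² = 6.25 + 9 = 15.25
E[P²] = Var(P) + E[P]² = 2.25 + 4 = 6.25
E[Z] = 15.25 + 6.25 = 21.5

21.5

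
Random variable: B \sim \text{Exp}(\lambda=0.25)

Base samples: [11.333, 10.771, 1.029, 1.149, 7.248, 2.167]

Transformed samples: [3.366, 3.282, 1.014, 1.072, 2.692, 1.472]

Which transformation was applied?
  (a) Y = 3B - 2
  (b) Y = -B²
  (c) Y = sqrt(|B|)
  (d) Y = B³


Checking option (c) Y = sqrt(|B|):
  B = 11.333 -> Y = 3.366 ✓
  B = 10.771 -> Y = 3.282 ✓
  B = 1.029 -> Y = 1.014 ✓
All samples match this transformation.

(c) sqrt(|B|)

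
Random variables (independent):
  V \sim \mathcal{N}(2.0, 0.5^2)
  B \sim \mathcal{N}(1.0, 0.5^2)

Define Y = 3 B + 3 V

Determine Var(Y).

For independent RVs: Var(aX + bY) = a²Var(X) + b²Var(Y)
Var(V) = 0.25
Var(B) = 0.25
Var(Y) = 3²*0.25 + 3²*0.25
= 9*0.25 + 9*0.25 = 4.5

4.5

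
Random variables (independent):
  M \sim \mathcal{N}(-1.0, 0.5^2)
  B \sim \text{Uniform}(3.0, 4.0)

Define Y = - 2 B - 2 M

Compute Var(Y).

For independent RVs: Var(aX + bY) = a²Var(X) + b²Var(Y)
Var(M) = 0.25
Var(B) = 0.083333333
Var(Y) = (-2)²*0.25 + (-2)²*0.083333333
= 4*0.25 + 4*0.083333333 = 1.3333333

1.3333333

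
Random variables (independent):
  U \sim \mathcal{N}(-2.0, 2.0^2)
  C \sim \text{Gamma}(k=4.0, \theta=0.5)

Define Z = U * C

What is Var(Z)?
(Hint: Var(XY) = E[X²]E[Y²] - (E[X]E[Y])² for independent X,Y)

Var(XY) = E[X²]E[Y²] - (E[X]E[Y])²
E[U] = -2, Var(U) = 4
E[C] = 2, Var(C) = 1
E[U²] = 4 + (-2)² = 8
E[C²] = 1 + 2² = 5
Var(Z) = 8*5 - (-2*2)²
= 40 - 16 = 24

24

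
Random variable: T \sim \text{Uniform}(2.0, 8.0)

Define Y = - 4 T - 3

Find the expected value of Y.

For Y = -4T - 3:
E[Y] = -4 * E[T] - 3
E[T] = (2 + 8)/2 = 5
E[Y] = -4 * 5 - 3 = -23

-23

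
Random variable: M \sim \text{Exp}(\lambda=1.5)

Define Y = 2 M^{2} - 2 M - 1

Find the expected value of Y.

E[Y] = 2*E[M²] - 2*E[M] - 1
E[M] = 0.66666667
E[M²] = Var(M) + (E[M])² = 0.44444444 + 0.44444444 = 0.88888889
E[Y] = 2*0.88888889 - 2*0.66666667 - 1 = -0.55555556

-0.55555556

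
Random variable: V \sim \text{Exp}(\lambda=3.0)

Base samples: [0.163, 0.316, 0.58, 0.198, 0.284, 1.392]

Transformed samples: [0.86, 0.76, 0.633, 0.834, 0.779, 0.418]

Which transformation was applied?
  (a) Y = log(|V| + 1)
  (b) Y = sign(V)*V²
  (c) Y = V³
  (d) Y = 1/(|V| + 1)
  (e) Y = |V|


Checking option (d) Y = 1/(|V| + 1):
  V = 0.163 -> Y = 0.86 ✓
  V = 0.316 -> Y = 0.76 ✓
  V = 0.58 -> Y = 0.633 ✓
All samples match this transformation.

(d) 1/(|V| + 1)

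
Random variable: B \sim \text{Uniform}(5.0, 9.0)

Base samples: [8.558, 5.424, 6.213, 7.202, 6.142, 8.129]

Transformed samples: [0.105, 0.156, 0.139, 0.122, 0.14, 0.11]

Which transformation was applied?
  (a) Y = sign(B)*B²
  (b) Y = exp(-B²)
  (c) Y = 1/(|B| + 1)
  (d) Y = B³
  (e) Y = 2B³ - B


Checking option (c) Y = 1/(|B| + 1):
  B = 8.558 -> Y = 0.105 ✓
  B = 5.424 -> Y = 0.156 ✓
  B = 6.213 -> Y = 0.139 ✓
All samples match this transformation.

(c) 1/(|B| + 1)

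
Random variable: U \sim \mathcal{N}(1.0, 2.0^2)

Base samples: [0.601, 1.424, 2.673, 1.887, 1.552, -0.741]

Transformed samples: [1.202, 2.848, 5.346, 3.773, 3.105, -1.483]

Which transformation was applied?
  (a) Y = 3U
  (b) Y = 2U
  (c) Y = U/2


Checking option (b) Y = 2U:
  U = 0.601 -> Y = 1.202 ✓
  U = 1.424 -> Y = 2.848 ✓
  U = 2.673 -> Y = 5.346 ✓
All samples match this transformation.

(b) 2U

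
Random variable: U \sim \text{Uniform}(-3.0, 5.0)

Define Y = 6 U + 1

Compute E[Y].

For Y = 6U + 1:
E[Y] = 6 * E[U] + 1
E[U] = (-3 + 5)/2 = 1
E[Y] = 6 * 1 + 1 = 7

7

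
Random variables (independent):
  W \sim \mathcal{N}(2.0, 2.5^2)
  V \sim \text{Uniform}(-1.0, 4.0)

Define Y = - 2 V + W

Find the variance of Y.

For independent RVs: Var(aX + bY) = a²Var(X) + b²Var(Y)
Var(W) = 6.25
Var(V) = 2.0833333
Var(Y) = 1²*6.25 + (-2)²*2.0833333
= 1*6.25 + 4*2.0833333 = 14.583333

14.583333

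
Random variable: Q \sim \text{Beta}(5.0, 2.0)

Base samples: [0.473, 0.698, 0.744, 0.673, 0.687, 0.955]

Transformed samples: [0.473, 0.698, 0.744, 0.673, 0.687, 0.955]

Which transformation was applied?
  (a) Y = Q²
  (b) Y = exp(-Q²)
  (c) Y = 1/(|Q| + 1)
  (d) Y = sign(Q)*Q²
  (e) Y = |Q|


Checking option (e) Y = |Q|:
  Q = 0.473 -> Y = 0.473 ✓
  Q = 0.698 -> Y = 0.698 ✓
  Q = 0.744 -> Y = 0.744 ✓
All samples match this transformation.

(e) |Q|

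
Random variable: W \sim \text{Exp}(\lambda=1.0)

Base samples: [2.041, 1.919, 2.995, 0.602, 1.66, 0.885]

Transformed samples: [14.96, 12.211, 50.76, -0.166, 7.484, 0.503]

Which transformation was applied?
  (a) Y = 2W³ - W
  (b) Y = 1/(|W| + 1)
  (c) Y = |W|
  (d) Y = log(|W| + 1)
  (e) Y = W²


Checking option (a) Y = 2W³ - W:
  W = 2.041 -> Y = 14.96 ✓
  W = 1.919 -> Y = 12.211 ✓
  W = 2.995 -> Y = 50.76 ✓
All samples match this transformation.

(a) 2W³ - W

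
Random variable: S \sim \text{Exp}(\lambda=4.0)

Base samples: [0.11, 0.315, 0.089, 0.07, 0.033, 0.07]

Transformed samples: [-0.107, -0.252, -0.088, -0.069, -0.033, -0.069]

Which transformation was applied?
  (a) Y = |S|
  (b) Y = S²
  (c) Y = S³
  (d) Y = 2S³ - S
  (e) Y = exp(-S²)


Checking option (d) Y = 2S³ - S:
  S = 0.11 -> Y = -0.107 ✓
  S = 0.315 -> Y = -0.252 ✓
  S = 0.089 -> Y = -0.088 ✓
All samples match this transformation.

(d) 2S³ - S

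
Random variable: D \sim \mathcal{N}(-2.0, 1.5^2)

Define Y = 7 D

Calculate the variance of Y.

For Y = aD + b: Var(Y) = a² * Var(D)
Var(D) = 1.5^2 = 2.25
Var(Y) = 7² * 2.25 = 49 * 2.25 = 110.25

110.25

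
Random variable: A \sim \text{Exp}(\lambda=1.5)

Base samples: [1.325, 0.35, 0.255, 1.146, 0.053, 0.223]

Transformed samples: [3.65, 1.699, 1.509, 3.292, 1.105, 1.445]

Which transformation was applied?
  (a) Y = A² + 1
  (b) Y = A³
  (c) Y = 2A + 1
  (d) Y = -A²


Checking option (c) Y = 2A + 1:
  A = 1.325 -> Y = 3.65 ✓
  A = 0.35 -> Y = 1.699 ✓
  A = 0.255 -> Y = 1.509 ✓
All samples match this transformation.

(c) 2A + 1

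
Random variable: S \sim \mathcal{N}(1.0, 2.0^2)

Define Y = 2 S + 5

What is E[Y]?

For Y = 2S + 5:
E[Y] = 2 * E[S] + 5
E[S] = 1.0 = 1
E[Y] = 2 * 1 + 5 = 7

7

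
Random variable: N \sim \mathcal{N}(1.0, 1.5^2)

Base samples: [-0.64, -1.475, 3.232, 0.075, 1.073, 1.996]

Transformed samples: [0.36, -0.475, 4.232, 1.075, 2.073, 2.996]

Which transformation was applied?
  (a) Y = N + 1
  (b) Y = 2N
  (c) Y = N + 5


Checking option (a) Y = N + 1:
  N = -0.64 -> Y = 0.36 ✓
  N = -1.475 -> Y = -0.475 ✓
  N = 3.232 -> Y = 4.232 ✓
All samples match this transformation.

(a) N + 1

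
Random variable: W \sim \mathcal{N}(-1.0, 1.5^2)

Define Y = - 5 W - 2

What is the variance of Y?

For Y = aW + b: Var(Y) = a² * Var(W)
Var(W) = 1.5^2 = 2.25
Var(Y) = (-5)² * 2.25 = 25 * 2.25 = 56.25

56.25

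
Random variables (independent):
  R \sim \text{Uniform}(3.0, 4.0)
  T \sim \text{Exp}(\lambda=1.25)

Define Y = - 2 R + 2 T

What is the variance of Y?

For independent RVs: Var(aX + bY) = a²Var(X) + b²Var(Y)
Var(R) = 0.083333333
Var(T) = 0.64
Var(Y) = (-2)²*0.083333333 + 2²*0.64
= 4*0.083333333 + 4*0.64 = 2.8933333

2.8933333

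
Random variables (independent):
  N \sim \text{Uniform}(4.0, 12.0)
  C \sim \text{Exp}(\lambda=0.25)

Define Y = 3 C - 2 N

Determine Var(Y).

For independent RVs: Var(aX + bY) = a²Var(X) + b²Var(Y)
Var(N) = 5.3333333
Var(C) = 16
Var(Y) = (-2)²*5.3333333 + 3²*16
= 4*5.3333333 + 9*16 = 165.33333

165.33333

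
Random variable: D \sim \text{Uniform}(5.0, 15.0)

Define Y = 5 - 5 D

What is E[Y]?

For Y = -5D + 5:
E[Y] = -5 * E[D] + 5
E[D] = (5 + 15)/2 = 10
E[Y] = -5 * 10 + 5 = -45

-45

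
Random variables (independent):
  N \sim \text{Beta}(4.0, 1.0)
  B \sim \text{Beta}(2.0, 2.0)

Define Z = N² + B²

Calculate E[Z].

E[Z] = E[N²] + E[B²]
E[N²] = Var(N) + E[N]² = 0.026666667 + 0.64 = 0.66666667
E[B²] = Var(B) + E[B]² = 0.05 + 0.25 = 0.3
E[Z] = 0.66666667 + 0.3 = 0.96666667

0.96666667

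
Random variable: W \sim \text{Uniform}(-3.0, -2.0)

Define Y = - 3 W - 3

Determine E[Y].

For Y = -3W - 3:
E[Y] = -3 * E[W] - 3
E[W] = (-3 - 2)/2 = -2.5
E[Y] = -3 * (-2.5) - 3 = 4.5

4.5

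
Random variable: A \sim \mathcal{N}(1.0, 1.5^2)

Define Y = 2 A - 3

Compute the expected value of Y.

For Y = 2A - 3:
E[Y] = 2 * E[A] - 3
E[A] = 1.0 = 1
E[Y] = 2 * 1 - 3 = -1

-1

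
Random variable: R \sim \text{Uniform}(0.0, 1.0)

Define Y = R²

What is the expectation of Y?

Using E[X²] = Var(X) + (E[X])²:
E[R] = 0.5
Var(R) = (1 - 0)^2/12 = 0.083333333
E[R²] = 0.083333333 + 0.5² = 0.083333333 + 0.25 = 0.33333333

0.33333333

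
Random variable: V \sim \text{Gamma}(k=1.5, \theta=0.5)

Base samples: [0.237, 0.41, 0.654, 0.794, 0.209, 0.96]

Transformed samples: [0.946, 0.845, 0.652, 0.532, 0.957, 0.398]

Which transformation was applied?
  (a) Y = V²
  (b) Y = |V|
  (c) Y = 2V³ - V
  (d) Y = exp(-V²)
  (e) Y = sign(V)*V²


Checking option (d) Y = exp(-V²):
  V = 0.237 -> Y = 0.946 ✓
  V = 0.41 -> Y = 0.845 ✓
  V = 0.654 -> Y = 0.652 ✓
All samples match this transformation.

(d) exp(-V²)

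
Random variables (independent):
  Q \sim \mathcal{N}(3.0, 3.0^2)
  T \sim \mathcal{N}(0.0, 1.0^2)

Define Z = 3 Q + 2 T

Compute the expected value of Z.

E[Z] = 3*E[Q] + 2*E[T]
E[Q] = 3
E[T] = 0
E[Z] = 3*3 + 2*0 = 9

9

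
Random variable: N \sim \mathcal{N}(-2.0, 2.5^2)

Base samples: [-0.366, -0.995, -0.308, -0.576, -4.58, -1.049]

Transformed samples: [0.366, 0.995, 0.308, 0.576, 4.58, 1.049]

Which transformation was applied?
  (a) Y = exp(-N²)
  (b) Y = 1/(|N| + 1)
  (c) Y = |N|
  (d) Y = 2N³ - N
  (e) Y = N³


Checking option (c) Y = |N|:
  N = -0.366 -> Y = 0.366 ✓
  N = -0.995 -> Y = 0.995 ✓
  N = -0.308 -> Y = 0.308 ✓
All samples match this transformation.

(c) |N|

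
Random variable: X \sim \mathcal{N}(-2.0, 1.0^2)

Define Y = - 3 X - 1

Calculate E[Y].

For Y = -3X - 1:
E[Y] = -3 * E[X] - 1
E[X] = -2.0 = -2
E[Y] = -3 * (-2) - 1 = 5

5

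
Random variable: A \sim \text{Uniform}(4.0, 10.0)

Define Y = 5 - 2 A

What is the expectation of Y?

For Y = -2A + 5:
E[Y] = -2 * E[A] + 5
E[A] = (4 + 10)/2 = 7
E[Y] = -2 * 7 + 5 = -9

-9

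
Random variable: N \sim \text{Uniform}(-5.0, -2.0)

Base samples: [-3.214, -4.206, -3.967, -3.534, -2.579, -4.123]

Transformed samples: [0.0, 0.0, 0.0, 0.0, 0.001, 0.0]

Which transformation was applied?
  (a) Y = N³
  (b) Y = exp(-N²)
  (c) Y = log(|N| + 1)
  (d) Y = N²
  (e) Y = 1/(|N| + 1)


Checking option (b) Y = exp(-N²):
  N = -3.214 -> Y = 0.0 ✓
  N = -4.206 -> Y = 0.0 ✓
  N = -3.967 -> Y = 0.0 ✓
All samples match this transformation.

(b) exp(-N²)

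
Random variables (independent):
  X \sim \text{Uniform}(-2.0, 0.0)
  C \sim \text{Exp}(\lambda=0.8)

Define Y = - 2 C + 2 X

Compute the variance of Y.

For independent RVs: Var(aX + bY) = a²Var(X) + b²Var(Y)
Var(X) = 0.33333333
Var(C) = 1.5625
Var(Y) = 2²*0.33333333 + (-2)²*1.5625
= 4*0.33333333 + 4*1.5625 = 7.5833333

7.5833333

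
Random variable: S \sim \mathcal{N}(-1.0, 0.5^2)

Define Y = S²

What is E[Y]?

Using E[X²] = Var(X) + (E[X])²:
E[S] = -1
Var(S) = 0.5^2 = 0.25
E[S²] = 0.25 + (-1)² = 0.25 + 1 = 1.25

1.25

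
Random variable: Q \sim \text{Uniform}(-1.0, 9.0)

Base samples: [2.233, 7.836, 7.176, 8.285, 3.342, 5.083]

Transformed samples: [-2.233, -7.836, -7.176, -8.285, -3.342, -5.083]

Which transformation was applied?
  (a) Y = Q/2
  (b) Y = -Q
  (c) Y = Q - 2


Checking option (b) Y = -Q:
  Q = 2.233 -> Y = -2.233 ✓
  Q = 7.836 -> Y = -7.836 ✓
  Q = 7.176 -> Y = -7.176 ✓
All samples match this transformation.

(b) -Q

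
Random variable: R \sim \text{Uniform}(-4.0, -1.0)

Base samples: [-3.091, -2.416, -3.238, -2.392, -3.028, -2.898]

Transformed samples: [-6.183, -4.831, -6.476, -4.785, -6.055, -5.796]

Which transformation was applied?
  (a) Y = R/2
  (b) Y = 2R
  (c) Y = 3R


Checking option (b) Y = 2R:
  R = -3.091 -> Y = -6.183 ✓
  R = -2.416 -> Y = -4.831 ✓
  R = -3.238 -> Y = -6.476 ✓
All samples match this transformation.

(b) 2R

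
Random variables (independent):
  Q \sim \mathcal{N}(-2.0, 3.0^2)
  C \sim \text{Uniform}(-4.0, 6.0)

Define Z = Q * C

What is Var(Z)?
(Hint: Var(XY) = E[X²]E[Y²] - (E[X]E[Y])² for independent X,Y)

Var(XY) = E[X²]E[Y²] - (E[X]E[Y])²
E[Q] = -2, Var(Q) = 9
E[C] = 1, Var(C) = 8.3333333
E[Q²] = 9 + (-2)² = 13
E[C²] = 8.3333333 + 1² = 9.3333333
Var(Z) = 13*9.3333333 - (-2*1)²
= 121.33333 - 4 = 117.33333

117.33333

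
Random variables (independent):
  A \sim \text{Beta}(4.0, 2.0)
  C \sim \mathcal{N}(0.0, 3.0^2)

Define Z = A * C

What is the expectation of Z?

For independent RVs: E[XY] = E[X]*E[Y]
E[A] = 0.66666667
E[C] = 0
E[Z] = 0.66666667 * 0 = 0

0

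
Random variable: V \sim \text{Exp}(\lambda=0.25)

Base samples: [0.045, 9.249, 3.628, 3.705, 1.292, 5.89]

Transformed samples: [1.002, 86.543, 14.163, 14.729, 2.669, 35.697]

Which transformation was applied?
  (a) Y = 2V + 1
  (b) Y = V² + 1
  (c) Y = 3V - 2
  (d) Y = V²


Checking option (b) Y = V² + 1:
  V = 0.045 -> Y = 1.002 ✓
  V = 9.249 -> Y = 86.543 ✓
  V = 3.628 -> Y = 14.163 ✓
All samples match this transformation.

(b) V² + 1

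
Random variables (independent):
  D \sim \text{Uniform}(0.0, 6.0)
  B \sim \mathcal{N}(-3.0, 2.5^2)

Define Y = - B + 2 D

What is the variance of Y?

For independent RVs: Var(aX + bY) = a²Var(X) + b²Var(Y)
Var(D) = 3
Var(B) = 6.25
Var(Y) = 2²*3 + (-1)²*6.25
= 4*3 + 1*6.25 = 18.25

18.25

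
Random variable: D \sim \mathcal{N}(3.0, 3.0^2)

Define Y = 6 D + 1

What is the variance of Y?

For Y = aD + b: Var(Y) = a² * Var(D)
Var(D) = 3.0^2 = 9
Var(Y) = 6² * 9 = 36 * 9 = 324

324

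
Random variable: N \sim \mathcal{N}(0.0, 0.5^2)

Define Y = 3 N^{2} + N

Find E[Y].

E[Y] = 3*E[N²] + 1*E[N]
E[N] = 0
E[N²] = Var(N) + (E[N])² = 0.25 + 0 = 0.25
E[Y] = 3*0.25 + 1*0 = 0.75

0.75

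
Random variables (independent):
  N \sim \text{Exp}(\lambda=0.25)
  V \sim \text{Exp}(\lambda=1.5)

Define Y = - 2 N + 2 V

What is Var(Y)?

For independent RVs: Var(aX + bY) = a²Var(X) + b²Var(Y)
Var(N) = 16
Var(V) = 0.44444444
Var(Y) = (-2)²*16 + 2²*0.44444444
= 4*16 + 4*0.44444444 = 65.777778

65.777778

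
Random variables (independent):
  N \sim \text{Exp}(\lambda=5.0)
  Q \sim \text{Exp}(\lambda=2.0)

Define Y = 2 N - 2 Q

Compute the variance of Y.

For independent RVs: Var(aX + bY) = a²Var(X) + b²Var(Y)
Var(N) = 0.04
Var(Q) = 0.25
Var(Y) = 2²*0.04 + (-2)²*0.25
= 4*0.04 + 4*0.25 = 1.16

1.16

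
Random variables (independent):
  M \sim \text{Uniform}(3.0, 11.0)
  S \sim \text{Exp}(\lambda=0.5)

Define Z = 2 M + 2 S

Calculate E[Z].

E[Z] = 2*E[M] + 2*E[S]
E[M] = 7
E[S] = 2
E[Z] = 2*7 + 2*2 = 18

18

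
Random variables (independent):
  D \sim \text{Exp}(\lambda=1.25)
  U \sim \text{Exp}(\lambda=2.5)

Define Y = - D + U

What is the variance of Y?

For independent RVs: Var(aX + bY) = a²Var(X) + b²Var(Y)
Var(D) = 0.64
Var(U) = 0.16
Var(Y) = (-1)²*0.64 + 1²*0.16
= 1*0.64 + 1*0.16 = 0.8

0.8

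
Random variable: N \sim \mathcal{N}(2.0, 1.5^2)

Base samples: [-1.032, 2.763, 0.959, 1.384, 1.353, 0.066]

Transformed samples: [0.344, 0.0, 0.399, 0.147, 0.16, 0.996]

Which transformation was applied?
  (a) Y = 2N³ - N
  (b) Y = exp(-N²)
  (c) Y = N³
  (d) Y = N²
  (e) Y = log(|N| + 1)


Checking option (b) Y = exp(-N²):
  N = -1.032 -> Y = 0.344 ✓
  N = 2.763 -> Y = 0.0 ✓
  N = 0.959 -> Y = 0.399 ✓
All samples match this transformation.

(b) exp(-N²)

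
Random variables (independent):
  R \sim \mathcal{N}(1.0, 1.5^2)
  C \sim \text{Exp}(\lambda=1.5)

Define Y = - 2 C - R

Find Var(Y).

For independent RVs: Var(aX + bY) = a²Var(X) + b²Var(Y)
Var(R) = 2.25
Var(C) = 0.44444444
Var(Y) = (-1)²*2.25 + (-2)²*0.44444444
= 1*2.25 + 4*0.44444444 = 4.0277778

4.0277778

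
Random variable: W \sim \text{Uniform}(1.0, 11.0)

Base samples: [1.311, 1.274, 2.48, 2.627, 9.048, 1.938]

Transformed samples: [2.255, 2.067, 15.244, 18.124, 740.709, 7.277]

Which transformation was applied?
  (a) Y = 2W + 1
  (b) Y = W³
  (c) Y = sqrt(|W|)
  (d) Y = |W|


Checking option (b) Y = W³:
  W = 1.311 -> Y = 2.255 ✓
  W = 1.274 -> Y = 2.067 ✓
  W = 2.48 -> Y = 15.244 ✓
All samples match this transformation.

(b) W³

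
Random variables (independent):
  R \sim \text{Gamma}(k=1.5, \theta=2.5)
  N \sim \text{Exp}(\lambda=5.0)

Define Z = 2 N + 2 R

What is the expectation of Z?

E[Z] = 2*E[R] + 2*E[N]
E[R] = 3.75
E[N] = 0.2
E[Z] = 2*3.75 + 2*0.2 = 7.9

7.9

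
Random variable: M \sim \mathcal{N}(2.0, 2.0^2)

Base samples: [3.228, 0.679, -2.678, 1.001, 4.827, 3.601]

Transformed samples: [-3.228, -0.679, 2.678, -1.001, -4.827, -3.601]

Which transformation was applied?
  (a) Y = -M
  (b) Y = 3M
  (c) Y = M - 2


Checking option (a) Y = -M:
  M = 3.228 -> Y = -3.228 ✓
  M = 0.679 -> Y = -0.679 ✓
  M = -2.678 -> Y = 2.678 ✓
All samples match this transformation.

(a) -M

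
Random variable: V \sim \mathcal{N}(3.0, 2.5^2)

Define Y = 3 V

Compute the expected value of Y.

For Y = 3V:
E[Y] = 3 * E[V]
E[V] = 3.0 = 3
E[Y] = 3 * 3 = 9

9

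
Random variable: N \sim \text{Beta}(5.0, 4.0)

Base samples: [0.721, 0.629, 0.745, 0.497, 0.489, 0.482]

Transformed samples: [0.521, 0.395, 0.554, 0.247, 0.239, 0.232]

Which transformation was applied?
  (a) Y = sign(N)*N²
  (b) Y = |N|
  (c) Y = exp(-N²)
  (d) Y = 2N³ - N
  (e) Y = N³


Checking option (a) Y = sign(N)*N²:
  N = 0.721 -> Y = 0.521 ✓
  N = 0.629 -> Y = 0.395 ✓
  N = 0.745 -> Y = 0.554 ✓
All samples match this transformation.

(a) sign(N)*N²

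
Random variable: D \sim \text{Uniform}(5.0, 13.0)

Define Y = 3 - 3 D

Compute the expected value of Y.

For Y = -3D + 3:
E[Y] = -3 * E[D] + 3
E[D] = (5 + 13)/2 = 9
E[Y] = -3 * 9 + 3 = -24

-24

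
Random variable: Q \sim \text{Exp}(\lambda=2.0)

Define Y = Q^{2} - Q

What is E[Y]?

E[Y] = 1*E[Q²] - 1*E[Q]
E[Q] = 0.5
E[Q²] = Var(Q) + (E[Q])² = 0.25 + 0.25 = 0.5
E[Y] = 1*0.5 - 1*0.5 = 0

0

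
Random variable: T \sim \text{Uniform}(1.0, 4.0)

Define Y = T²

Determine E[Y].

E[T²] = Var(T) + (E[T])² = 0.75 + 6.25 = 7

7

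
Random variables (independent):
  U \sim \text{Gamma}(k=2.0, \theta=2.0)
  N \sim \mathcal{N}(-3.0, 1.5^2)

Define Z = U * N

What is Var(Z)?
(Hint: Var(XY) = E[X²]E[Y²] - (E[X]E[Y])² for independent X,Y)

Var(XY) = E[X²]E[Y²] - (E[X]E[Y])²
E[U] = 4, Var(U) = 8
E[N] = -3, Var(N) = 2.25
E[U²] = 8 + 4² = 24
E[N²] = 2.25 + (-3)² = 11.25
Var(Z) = 24*11.25 - (4*(-3))²
= 270 - 144 = 126

126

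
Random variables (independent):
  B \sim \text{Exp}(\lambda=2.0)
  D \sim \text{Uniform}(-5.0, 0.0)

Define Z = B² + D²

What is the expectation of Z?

E[Z] = E[B²] + E[D²]
E[B²] = Var(B) + E[B]² = 0.25 + 0.25 = 0.5
E[D²] = Var(D) + E[D]² = 2.0833333 + 6.25 = 8.3333333
E[Z] = 0.5 + 8.3333333 = 8.8333333

8.8333333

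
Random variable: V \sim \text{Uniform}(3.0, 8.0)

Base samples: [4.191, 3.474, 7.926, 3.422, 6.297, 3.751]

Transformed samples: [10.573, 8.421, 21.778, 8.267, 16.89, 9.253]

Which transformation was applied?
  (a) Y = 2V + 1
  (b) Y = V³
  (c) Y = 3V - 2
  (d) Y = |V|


Checking option (c) Y = 3V - 2:
  V = 4.191 -> Y = 10.573 ✓
  V = 3.474 -> Y = 8.421 ✓
  V = 7.926 -> Y = 21.778 ✓
All samples match this transformation.

(c) 3V - 2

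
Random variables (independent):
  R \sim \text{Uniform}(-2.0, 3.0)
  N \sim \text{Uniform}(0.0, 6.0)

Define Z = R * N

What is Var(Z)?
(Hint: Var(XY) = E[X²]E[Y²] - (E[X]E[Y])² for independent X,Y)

Var(XY) = E[X²]E[Y²] - (E[X]E[Y])²
E[R] = 0.5, Var(R) = 2.0833333
E[N] = 3, Var(N) = 3
E[R²] = 2.0833333 + 0.5² = 2.3333333
E[N²] = 3 + 3² = 12
Var(Z) = 2.3333333*12 - (0.5*3)²
= 28 - 2.25 = 25.75

25.75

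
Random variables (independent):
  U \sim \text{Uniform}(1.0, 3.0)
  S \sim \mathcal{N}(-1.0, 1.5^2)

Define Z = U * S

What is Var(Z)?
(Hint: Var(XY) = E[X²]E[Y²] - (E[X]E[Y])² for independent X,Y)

Var(XY) = E[X²]E[Y²] - (E[X]E[Y])²
E[U] = 2, Var(U) = 0.33333333
E[S] = -1, Var(S) = 2.25
E[U²] = 0.33333333 + 2² = 4.3333333
E[S²] = 2.25 + (-1)² = 3.25
Var(Z) = 4.3333333*3.25 - (2*(-1))²
= 14.083333 - 4 = 10.083333

10.083333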